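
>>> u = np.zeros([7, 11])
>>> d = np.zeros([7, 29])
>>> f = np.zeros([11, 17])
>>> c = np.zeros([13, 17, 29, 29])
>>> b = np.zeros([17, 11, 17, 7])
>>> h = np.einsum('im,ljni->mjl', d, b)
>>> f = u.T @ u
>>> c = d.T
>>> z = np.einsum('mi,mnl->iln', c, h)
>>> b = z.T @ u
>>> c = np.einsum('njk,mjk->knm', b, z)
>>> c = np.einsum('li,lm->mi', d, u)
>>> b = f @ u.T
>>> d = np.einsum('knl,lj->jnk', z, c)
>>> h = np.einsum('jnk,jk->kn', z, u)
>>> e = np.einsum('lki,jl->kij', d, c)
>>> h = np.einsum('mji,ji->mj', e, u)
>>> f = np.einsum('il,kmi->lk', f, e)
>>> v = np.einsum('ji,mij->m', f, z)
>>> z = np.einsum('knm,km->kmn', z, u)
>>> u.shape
(7, 11)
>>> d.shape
(29, 17, 7)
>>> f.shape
(11, 17)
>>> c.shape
(11, 29)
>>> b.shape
(11, 7)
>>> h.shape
(17, 7)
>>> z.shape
(7, 11, 17)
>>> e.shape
(17, 7, 11)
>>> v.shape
(7,)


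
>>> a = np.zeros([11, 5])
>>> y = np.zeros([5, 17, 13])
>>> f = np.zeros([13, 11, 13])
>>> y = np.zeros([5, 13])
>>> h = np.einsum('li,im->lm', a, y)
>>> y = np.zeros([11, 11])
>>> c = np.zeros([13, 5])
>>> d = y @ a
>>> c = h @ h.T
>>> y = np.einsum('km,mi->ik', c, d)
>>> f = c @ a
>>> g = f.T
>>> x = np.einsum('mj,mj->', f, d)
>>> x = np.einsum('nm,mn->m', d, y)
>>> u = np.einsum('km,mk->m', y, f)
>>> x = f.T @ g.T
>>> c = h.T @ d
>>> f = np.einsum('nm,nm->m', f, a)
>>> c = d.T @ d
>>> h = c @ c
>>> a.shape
(11, 5)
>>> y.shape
(5, 11)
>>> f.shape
(5,)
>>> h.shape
(5, 5)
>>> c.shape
(5, 5)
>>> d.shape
(11, 5)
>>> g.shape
(5, 11)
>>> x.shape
(5, 5)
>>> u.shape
(11,)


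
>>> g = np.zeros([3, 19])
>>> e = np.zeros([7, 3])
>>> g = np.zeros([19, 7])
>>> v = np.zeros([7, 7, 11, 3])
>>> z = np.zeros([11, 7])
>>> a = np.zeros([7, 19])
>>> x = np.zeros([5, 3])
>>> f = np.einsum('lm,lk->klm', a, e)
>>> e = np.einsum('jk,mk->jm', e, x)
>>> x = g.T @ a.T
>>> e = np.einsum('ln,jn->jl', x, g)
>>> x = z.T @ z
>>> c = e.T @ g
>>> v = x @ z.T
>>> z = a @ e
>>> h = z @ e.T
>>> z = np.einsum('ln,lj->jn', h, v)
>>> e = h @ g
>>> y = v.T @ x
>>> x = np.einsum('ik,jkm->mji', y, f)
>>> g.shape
(19, 7)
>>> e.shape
(7, 7)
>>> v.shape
(7, 11)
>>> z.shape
(11, 19)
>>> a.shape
(7, 19)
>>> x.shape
(19, 3, 11)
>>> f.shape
(3, 7, 19)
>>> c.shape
(7, 7)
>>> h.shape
(7, 19)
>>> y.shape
(11, 7)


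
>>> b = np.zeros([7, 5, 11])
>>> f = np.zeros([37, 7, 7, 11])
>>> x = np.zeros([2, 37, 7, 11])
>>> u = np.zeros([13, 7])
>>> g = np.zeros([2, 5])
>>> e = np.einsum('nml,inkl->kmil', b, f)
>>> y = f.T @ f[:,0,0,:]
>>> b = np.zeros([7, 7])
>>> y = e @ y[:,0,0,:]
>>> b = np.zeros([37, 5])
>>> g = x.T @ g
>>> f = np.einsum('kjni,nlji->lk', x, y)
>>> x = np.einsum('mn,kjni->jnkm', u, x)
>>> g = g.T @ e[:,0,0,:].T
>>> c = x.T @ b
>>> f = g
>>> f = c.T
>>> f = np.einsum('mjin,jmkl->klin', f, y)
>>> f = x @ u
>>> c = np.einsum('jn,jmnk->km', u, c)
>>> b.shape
(37, 5)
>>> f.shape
(37, 7, 2, 7)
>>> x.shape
(37, 7, 2, 13)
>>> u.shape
(13, 7)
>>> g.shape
(5, 37, 7, 7)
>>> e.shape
(7, 5, 37, 11)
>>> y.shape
(7, 5, 37, 11)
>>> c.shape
(5, 2)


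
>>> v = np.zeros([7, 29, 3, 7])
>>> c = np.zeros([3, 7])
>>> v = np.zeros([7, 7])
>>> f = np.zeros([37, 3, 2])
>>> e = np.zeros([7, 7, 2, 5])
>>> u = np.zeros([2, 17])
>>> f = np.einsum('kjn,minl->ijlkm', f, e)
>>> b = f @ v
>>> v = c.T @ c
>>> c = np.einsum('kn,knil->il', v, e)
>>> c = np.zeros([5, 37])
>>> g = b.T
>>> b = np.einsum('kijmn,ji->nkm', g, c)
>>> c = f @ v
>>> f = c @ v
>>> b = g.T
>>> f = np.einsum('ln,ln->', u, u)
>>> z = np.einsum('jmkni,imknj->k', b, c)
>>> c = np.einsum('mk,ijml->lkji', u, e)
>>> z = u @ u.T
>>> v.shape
(7, 7)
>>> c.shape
(5, 17, 7, 7)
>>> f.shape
()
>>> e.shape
(7, 7, 2, 5)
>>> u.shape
(2, 17)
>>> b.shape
(7, 3, 5, 37, 7)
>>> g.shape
(7, 37, 5, 3, 7)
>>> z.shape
(2, 2)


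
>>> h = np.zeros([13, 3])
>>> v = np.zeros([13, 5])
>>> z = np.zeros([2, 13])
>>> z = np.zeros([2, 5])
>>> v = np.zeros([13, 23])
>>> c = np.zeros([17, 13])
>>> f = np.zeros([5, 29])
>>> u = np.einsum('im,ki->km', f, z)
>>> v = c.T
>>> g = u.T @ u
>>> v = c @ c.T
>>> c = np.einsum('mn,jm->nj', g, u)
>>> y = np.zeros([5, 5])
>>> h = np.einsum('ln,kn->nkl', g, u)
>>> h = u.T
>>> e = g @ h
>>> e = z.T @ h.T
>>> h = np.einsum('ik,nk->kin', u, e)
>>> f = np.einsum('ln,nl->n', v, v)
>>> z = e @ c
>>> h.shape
(29, 2, 5)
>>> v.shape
(17, 17)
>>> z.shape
(5, 2)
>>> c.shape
(29, 2)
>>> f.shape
(17,)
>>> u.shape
(2, 29)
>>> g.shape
(29, 29)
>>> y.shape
(5, 5)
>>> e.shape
(5, 29)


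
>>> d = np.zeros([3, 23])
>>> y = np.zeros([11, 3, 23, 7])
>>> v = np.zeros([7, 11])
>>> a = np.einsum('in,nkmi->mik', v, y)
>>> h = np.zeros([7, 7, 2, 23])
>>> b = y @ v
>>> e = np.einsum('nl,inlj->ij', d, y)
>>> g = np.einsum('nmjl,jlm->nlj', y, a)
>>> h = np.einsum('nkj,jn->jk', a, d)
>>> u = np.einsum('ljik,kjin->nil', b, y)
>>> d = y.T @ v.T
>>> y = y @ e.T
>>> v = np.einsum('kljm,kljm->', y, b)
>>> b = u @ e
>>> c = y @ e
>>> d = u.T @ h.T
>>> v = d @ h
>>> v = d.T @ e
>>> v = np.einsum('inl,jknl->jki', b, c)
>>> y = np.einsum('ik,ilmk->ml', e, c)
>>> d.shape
(11, 23, 3)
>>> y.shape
(23, 3)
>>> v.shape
(11, 3, 7)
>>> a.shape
(23, 7, 3)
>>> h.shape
(3, 7)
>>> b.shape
(7, 23, 7)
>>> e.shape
(11, 7)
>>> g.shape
(11, 7, 23)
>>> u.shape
(7, 23, 11)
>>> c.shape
(11, 3, 23, 7)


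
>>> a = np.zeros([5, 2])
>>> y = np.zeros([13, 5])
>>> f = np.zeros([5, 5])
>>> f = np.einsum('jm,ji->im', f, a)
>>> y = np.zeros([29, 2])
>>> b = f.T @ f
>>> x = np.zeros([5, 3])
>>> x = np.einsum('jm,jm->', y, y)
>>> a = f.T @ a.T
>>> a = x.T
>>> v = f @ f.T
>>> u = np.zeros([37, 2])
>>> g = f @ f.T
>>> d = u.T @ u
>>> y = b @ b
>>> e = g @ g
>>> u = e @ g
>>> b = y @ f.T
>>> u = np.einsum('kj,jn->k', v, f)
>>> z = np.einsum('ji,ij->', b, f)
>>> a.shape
()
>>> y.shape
(5, 5)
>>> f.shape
(2, 5)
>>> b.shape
(5, 2)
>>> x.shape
()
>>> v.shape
(2, 2)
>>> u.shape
(2,)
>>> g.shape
(2, 2)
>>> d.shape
(2, 2)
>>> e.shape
(2, 2)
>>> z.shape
()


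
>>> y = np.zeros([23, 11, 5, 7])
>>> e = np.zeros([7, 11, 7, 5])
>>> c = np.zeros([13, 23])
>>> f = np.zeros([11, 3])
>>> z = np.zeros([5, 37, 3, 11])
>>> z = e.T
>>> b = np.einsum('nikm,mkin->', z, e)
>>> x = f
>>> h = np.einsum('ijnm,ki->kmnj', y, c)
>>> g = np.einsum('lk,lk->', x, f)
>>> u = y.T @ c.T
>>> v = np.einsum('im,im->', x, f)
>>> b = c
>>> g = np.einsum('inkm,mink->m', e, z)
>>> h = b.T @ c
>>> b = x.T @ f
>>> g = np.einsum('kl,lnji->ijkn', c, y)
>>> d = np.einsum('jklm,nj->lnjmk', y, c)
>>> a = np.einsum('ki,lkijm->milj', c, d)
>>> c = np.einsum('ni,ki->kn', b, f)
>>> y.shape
(23, 11, 5, 7)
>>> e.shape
(7, 11, 7, 5)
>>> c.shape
(11, 3)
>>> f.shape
(11, 3)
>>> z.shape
(5, 7, 11, 7)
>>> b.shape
(3, 3)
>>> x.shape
(11, 3)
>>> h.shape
(23, 23)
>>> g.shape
(7, 5, 13, 11)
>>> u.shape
(7, 5, 11, 13)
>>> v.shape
()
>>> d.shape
(5, 13, 23, 7, 11)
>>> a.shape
(11, 23, 5, 7)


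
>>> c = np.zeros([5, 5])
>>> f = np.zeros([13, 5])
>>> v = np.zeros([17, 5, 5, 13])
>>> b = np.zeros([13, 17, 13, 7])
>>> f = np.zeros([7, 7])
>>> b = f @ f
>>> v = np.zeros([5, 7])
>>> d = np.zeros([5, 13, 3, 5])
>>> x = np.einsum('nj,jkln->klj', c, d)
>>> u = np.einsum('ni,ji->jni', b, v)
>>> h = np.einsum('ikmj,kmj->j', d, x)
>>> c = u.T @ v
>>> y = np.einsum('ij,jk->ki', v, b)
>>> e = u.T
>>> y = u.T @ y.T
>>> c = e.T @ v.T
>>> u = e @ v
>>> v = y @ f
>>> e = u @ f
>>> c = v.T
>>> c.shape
(7, 7, 7)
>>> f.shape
(7, 7)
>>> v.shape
(7, 7, 7)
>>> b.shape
(7, 7)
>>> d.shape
(5, 13, 3, 5)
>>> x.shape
(13, 3, 5)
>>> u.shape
(7, 7, 7)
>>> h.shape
(5,)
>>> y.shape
(7, 7, 7)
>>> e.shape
(7, 7, 7)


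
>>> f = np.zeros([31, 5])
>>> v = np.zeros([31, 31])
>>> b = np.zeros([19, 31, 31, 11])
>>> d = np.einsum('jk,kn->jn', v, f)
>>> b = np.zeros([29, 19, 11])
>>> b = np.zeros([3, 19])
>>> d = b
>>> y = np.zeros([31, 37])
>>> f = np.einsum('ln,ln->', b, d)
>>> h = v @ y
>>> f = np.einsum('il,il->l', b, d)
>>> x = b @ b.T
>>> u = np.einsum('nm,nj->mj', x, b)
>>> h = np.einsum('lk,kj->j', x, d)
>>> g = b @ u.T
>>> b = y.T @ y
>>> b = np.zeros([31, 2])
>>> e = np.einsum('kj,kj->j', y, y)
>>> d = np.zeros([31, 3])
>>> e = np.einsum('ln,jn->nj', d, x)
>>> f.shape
(19,)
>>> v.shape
(31, 31)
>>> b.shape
(31, 2)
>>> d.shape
(31, 3)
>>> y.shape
(31, 37)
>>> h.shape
(19,)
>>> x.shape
(3, 3)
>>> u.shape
(3, 19)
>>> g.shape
(3, 3)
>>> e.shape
(3, 3)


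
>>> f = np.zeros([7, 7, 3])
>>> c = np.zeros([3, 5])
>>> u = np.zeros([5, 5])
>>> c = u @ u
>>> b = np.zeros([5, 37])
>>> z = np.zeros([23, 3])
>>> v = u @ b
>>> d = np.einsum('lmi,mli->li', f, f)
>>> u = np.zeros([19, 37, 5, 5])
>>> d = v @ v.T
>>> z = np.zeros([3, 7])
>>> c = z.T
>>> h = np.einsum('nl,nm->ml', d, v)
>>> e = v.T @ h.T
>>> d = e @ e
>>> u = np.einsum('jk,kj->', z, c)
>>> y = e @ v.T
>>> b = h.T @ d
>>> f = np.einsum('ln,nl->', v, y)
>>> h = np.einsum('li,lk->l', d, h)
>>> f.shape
()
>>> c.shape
(7, 3)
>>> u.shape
()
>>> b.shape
(5, 37)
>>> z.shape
(3, 7)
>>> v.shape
(5, 37)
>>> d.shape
(37, 37)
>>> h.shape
(37,)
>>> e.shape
(37, 37)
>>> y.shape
(37, 5)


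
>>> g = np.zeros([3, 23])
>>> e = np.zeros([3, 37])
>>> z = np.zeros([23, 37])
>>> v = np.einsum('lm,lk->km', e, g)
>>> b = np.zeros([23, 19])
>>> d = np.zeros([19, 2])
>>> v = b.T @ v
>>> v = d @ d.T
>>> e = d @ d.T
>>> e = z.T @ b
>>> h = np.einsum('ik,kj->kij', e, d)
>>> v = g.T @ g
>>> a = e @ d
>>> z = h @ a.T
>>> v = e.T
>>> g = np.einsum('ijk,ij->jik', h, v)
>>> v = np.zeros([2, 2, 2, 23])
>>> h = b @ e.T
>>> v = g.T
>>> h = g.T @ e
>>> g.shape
(37, 19, 2)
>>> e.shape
(37, 19)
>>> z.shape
(19, 37, 37)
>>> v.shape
(2, 19, 37)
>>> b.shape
(23, 19)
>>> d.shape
(19, 2)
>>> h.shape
(2, 19, 19)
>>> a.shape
(37, 2)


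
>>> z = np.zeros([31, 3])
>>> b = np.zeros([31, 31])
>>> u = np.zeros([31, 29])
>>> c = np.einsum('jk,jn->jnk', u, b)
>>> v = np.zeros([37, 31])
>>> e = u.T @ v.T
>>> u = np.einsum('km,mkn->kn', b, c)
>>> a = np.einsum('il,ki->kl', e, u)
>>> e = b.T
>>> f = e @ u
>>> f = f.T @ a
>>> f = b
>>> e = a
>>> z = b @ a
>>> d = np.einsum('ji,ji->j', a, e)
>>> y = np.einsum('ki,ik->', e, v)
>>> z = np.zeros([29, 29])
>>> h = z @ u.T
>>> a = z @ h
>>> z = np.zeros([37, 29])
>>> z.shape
(37, 29)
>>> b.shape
(31, 31)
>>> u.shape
(31, 29)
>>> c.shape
(31, 31, 29)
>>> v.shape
(37, 31)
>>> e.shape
(31, 37)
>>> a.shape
(29, 31)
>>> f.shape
(31, 31)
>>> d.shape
(31,)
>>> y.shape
()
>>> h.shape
(29, 31)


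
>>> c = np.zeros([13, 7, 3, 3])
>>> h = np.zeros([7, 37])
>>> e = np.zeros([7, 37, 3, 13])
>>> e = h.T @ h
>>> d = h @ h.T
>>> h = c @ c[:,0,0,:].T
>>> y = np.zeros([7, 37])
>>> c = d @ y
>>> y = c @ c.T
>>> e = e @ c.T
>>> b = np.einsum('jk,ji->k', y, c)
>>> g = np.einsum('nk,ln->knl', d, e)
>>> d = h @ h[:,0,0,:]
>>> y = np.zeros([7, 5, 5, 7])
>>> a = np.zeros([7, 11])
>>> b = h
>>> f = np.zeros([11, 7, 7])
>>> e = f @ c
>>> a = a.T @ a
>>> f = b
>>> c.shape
(7, 37)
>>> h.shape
(13, 7, 3, 13)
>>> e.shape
(11, 7, 37)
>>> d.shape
(13, 7, 3, 13)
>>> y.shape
(7, 5, 5, 7)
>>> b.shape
(13, 7, 3, 13)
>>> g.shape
(7, 7, 37)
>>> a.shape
(11, 11)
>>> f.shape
(13, 7, 3, 13)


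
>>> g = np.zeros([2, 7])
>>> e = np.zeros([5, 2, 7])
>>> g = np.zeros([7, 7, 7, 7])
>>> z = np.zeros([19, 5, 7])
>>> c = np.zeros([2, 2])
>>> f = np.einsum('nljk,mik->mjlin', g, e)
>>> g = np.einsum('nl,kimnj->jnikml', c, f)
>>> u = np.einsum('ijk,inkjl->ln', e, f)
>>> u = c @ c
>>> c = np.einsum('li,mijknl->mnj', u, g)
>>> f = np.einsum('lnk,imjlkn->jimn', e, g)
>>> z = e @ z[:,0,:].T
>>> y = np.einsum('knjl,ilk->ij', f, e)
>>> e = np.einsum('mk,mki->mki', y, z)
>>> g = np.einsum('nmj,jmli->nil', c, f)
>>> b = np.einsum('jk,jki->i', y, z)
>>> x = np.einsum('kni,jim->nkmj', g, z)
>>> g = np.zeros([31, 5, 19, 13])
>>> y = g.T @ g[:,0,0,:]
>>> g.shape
(31, 5, 19, 13)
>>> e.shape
(5, 2, 19)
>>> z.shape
(5, 2, 19)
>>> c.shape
(7, 7, 7)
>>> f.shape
(7, 7, 2, 2)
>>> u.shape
(2, 2)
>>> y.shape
(13, 19, 5, 13)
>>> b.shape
(19,)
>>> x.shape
(2, 7, 19, 5)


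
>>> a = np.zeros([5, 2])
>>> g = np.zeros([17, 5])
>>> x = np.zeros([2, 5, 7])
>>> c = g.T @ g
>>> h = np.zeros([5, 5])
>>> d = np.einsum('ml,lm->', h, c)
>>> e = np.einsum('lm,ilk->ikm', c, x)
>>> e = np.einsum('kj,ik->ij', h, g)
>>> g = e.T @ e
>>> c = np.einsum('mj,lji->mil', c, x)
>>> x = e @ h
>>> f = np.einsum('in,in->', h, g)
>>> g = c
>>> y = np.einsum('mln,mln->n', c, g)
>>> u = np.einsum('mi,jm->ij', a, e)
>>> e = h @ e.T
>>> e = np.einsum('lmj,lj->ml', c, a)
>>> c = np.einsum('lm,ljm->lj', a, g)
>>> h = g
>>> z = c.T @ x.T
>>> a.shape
(5, 2)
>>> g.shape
(5, 7, 2)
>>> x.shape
(17, 5)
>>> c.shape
(5, 7)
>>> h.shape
(5, 7, 2)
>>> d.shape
()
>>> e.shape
(7, 5)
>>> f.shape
()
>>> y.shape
(2,)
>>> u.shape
(2, 17)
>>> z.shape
(7, 17)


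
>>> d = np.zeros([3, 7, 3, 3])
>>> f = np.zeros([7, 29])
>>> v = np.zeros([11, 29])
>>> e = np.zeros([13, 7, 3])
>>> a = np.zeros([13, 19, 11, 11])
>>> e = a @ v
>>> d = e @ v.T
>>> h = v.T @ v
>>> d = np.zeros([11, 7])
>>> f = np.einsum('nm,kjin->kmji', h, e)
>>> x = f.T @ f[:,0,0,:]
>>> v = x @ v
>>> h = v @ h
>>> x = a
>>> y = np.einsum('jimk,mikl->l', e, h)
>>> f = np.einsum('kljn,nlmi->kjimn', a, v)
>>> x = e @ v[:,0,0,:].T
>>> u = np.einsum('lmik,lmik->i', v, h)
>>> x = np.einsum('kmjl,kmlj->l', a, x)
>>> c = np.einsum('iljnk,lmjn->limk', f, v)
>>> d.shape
(11, 7)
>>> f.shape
(13, 11, 29, 29, 11)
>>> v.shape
(11, 19, 29, 29)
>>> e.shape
(13, 19, 11, 29)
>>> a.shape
(13, 19, 11, 11)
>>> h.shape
(11, 19, 29, 29)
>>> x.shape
(11,)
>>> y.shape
(29,)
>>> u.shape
(29,)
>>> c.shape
(11, 13, 19, 11)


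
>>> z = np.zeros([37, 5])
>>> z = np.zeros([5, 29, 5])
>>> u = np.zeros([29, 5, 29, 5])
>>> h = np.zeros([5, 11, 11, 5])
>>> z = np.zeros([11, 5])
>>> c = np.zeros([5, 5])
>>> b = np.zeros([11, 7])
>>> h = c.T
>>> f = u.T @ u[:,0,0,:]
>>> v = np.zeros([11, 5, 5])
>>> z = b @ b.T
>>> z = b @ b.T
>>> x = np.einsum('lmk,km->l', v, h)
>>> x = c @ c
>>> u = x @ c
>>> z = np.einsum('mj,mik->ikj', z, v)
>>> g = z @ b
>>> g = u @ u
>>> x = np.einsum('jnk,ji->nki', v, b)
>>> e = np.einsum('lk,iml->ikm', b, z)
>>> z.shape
(5, 5, 11)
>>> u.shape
(5, 5)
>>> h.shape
(5, 5)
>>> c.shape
(5, 5)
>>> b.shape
(11, 7)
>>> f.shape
(5, 29, 5, 5)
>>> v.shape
(11, 5, 5)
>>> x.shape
(5, 5, 7)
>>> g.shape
(5, 5)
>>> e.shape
(5, 7, 5)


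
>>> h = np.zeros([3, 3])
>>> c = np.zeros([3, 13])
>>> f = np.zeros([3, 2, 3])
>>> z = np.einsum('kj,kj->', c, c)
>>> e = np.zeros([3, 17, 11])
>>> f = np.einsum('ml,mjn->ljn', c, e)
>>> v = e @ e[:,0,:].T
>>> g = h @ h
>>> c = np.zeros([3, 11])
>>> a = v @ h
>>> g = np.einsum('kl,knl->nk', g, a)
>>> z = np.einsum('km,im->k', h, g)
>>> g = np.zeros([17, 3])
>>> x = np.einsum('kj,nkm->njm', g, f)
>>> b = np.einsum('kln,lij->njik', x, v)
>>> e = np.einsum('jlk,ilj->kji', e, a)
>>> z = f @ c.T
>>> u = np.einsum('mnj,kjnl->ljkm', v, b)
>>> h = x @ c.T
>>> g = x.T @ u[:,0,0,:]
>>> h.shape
(13, 3, 3)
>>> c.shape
(3, 11)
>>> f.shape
(13, 17, 11)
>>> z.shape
(13, 17, 3)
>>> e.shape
(11, 3, 3)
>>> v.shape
(3, 17, 3)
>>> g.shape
(11, 3, 3)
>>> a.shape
(3, 17, 3)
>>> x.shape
(13, 3, 11)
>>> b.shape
(11, 3, 17, 13)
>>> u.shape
(13, 3, 11, 3)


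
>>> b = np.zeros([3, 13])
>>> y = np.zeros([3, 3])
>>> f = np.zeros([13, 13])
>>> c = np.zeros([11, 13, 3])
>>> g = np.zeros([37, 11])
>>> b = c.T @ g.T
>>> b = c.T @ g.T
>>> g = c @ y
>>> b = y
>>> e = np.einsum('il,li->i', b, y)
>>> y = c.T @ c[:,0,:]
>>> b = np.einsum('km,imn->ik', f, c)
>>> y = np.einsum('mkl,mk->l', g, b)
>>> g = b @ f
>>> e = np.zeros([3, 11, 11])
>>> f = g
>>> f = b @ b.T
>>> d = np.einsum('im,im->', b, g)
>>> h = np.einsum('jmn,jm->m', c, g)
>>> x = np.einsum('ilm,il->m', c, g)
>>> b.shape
(11, 13)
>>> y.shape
(3,)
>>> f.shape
(11, 11)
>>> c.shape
(11, 13, 3)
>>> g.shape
(11, 13)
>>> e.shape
(3, 11, 11)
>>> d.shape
()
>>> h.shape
(13,)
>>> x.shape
(3,)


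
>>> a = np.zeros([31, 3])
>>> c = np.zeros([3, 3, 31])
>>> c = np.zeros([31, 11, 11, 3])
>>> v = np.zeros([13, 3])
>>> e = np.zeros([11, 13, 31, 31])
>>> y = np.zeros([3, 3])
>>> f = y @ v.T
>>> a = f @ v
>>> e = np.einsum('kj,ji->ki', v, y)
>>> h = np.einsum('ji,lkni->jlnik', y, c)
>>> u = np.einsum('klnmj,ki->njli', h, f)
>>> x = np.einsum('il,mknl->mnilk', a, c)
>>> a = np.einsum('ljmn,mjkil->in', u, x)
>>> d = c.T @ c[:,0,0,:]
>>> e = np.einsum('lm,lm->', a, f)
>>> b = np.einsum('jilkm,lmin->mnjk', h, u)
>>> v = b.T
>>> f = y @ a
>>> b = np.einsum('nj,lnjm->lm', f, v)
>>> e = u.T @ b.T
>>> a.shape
(3, 13)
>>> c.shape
(31, 11, 11, 3)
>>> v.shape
(3, 3, 13, 11)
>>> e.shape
(13, 31, 11, 3)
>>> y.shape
(3, 3)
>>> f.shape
(3, 13)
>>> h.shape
(3, 31, 11, 3, 11)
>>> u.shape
(11, 11, 31, 13)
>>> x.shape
(31, 11, 3, 3, 11)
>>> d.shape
(3, 11, 11, 3)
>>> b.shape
(3, 11)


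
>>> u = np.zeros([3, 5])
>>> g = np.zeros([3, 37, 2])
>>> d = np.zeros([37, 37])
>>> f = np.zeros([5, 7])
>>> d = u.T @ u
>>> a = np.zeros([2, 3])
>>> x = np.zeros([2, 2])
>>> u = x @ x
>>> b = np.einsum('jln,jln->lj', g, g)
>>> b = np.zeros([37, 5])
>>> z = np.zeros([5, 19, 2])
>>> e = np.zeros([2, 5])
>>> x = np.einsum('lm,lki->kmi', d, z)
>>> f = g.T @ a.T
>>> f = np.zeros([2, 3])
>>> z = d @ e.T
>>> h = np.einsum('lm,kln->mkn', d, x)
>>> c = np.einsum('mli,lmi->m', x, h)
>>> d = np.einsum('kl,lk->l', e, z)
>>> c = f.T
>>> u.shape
(2, 2)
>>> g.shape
(3, 37, 2)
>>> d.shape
(5,)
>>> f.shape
(2, 3)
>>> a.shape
(2, 3)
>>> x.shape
(19, 5, 2)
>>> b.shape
(37, 5)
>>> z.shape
(5, 2)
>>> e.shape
(2, 5)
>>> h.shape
(5, 19, 2)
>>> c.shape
(3, 2)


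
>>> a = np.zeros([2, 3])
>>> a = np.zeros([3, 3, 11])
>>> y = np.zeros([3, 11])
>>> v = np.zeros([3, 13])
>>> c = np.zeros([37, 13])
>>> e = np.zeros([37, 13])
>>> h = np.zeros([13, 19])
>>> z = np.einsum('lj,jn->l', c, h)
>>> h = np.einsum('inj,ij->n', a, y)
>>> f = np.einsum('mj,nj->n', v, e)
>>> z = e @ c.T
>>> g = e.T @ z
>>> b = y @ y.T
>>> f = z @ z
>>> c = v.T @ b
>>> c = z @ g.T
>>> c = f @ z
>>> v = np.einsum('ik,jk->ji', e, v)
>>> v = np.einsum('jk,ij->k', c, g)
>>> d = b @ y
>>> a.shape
(3, 3, 11)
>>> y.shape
(3, 11)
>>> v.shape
(37,)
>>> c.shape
(37, 37)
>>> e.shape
(37, 13)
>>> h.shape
(3,)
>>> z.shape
(37, 37)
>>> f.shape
(37, 37)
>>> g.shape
(13, 37)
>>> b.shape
(3, 3)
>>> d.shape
(3, 11)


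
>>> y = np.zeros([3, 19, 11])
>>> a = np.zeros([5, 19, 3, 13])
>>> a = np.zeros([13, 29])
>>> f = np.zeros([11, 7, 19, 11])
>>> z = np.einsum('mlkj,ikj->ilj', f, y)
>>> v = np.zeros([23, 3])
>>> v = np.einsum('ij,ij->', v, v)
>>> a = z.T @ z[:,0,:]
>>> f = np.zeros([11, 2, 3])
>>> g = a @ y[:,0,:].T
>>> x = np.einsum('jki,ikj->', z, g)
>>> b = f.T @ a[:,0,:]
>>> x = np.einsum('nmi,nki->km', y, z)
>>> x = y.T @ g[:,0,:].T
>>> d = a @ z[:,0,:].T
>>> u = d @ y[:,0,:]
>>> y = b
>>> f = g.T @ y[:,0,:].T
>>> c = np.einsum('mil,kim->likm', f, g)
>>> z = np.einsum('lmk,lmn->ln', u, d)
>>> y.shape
(3, 2, 11)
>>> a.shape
(11, 7, 11)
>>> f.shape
(3, 7, 3)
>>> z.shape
(11, 3)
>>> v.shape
()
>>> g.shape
(11, 7, 3)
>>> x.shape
(11, 19, 11)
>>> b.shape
(3, 2, 11)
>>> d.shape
(11, 7, 3)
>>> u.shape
(11, 7, 11)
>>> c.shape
(3, 7, 11, 3)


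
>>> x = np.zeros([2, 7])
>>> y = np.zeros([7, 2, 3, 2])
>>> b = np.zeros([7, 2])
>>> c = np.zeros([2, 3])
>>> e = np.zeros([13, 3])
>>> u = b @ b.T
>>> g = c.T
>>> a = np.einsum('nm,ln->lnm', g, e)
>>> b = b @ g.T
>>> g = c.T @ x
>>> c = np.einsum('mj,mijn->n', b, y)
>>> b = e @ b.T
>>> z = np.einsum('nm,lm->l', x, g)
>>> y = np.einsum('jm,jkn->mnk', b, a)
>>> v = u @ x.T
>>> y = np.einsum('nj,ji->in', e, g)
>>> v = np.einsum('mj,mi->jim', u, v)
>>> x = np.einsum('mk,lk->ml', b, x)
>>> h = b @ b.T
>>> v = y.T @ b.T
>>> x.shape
(13, 2)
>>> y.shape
(7, 13)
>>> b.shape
(13, 7)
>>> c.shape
(2,)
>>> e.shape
(13, 3)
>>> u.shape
(7, 7)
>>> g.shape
(3, 7)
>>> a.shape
(13, 3, 2)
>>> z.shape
(3,)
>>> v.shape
(13, 13)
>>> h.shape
(13, 13)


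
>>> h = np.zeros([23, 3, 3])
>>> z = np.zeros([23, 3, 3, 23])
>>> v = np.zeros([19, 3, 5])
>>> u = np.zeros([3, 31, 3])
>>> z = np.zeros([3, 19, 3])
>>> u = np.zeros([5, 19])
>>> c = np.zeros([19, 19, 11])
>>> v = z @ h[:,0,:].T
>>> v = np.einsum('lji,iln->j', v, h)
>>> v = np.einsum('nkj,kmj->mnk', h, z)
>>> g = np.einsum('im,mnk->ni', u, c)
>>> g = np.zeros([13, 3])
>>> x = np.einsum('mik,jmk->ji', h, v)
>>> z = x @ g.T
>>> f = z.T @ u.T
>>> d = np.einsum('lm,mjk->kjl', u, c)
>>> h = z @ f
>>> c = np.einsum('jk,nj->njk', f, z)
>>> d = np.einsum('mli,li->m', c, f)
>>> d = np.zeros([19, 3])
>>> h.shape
(19, 5)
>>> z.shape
(19, 13)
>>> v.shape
(19, 23, 3)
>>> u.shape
(5, 19)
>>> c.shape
(19, 13, 5)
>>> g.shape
(13, 3)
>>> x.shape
(19, 3)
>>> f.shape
(13, 5)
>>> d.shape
(19, 3)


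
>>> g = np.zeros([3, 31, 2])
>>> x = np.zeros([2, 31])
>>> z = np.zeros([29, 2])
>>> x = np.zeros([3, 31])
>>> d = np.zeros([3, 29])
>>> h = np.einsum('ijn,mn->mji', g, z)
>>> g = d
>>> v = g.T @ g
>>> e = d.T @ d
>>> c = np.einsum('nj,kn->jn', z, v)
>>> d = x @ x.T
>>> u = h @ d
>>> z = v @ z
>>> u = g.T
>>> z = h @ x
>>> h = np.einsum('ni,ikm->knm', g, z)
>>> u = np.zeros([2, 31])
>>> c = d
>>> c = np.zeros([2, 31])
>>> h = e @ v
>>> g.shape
(3, 29)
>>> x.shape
(3, 31)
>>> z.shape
(29, 31, 31)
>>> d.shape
(3, 3)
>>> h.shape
(29, 29)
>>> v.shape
(29, 29)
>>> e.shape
(29, 29)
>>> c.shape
(2, 31)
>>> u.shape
(2, 31)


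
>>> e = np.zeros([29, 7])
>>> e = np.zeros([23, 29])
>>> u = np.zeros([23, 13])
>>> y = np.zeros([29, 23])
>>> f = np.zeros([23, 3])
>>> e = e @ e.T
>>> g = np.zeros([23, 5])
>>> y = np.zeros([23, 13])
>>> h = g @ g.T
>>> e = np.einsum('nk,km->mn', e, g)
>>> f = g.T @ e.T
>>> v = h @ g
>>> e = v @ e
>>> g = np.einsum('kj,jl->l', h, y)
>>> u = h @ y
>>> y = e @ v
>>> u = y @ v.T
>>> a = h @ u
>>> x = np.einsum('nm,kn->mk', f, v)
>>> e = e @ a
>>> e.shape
(23, 23)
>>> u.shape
(23, 23)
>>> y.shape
(23, 5)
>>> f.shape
(5, 5)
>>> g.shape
(13,)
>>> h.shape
(23, 23)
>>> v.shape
(23, 5)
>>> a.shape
(23, 23)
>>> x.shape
(5, 23)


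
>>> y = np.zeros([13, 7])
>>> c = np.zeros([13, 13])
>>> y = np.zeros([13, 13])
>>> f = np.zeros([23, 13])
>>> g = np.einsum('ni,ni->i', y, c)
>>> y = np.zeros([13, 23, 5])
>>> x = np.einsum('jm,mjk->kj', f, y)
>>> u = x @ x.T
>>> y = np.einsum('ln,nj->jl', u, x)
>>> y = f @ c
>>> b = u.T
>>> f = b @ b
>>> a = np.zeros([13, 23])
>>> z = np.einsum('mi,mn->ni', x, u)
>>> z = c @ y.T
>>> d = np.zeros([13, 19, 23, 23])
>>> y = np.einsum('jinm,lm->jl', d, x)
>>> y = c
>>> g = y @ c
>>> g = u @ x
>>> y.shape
(13, 13)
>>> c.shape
(13, 13)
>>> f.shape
(5, 5)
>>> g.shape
(5, 23)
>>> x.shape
(5, 23)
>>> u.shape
(5, 5)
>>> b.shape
(5, 5)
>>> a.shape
(13, 23)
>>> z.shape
(13, 23)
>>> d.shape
(13, 19, 23, 23)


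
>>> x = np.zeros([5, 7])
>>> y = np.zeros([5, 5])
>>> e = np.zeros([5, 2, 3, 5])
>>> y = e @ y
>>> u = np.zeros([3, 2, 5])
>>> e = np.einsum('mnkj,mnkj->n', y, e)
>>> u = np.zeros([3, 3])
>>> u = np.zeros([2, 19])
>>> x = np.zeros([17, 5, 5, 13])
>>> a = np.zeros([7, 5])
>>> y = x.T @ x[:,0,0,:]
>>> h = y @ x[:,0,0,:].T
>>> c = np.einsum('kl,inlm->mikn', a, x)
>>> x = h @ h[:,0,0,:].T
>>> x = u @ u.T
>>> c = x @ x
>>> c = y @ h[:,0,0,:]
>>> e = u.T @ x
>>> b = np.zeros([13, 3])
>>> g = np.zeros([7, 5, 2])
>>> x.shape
(2, 2)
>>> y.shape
(13, 5, 5, 13)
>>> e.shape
(19, 2)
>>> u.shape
(2, 19)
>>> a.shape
(7, 5)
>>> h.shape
(13, 5, 5, 17)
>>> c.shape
(13, 5, 5, 17)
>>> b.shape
(13, 3)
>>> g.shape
(7, 5, 2)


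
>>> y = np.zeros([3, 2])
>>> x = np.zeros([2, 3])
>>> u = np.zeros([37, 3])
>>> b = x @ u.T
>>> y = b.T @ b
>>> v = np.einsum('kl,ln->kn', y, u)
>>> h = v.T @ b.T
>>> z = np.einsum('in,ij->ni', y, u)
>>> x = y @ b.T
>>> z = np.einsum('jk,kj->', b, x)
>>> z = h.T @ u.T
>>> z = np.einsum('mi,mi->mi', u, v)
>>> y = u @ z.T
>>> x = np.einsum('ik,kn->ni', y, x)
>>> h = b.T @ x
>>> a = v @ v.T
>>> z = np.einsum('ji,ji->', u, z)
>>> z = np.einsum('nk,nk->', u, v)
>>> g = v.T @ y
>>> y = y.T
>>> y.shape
(37, 37)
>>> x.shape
(2, 37)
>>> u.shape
(37, 3)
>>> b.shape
(2, 37)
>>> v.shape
(37, 3)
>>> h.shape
(37, 37)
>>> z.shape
()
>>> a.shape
(37, 37)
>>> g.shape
(3, 37)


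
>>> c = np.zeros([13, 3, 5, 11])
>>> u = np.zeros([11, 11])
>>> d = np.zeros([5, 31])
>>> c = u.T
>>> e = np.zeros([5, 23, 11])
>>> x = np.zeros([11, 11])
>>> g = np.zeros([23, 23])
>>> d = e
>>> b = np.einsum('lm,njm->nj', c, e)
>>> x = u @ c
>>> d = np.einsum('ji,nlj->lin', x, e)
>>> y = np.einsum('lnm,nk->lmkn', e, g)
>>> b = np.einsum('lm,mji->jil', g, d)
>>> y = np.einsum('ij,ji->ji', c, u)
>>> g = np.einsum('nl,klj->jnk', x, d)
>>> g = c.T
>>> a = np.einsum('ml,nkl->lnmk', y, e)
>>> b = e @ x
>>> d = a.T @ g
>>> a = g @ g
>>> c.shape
(11, 11)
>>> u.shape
(11, 11)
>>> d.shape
(23, 11, 5, 11)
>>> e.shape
(5, 23, 11)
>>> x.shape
(11, 11)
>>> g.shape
(11, 11)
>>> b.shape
(5, 23, 11)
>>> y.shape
(11, 11)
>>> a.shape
(11, 11)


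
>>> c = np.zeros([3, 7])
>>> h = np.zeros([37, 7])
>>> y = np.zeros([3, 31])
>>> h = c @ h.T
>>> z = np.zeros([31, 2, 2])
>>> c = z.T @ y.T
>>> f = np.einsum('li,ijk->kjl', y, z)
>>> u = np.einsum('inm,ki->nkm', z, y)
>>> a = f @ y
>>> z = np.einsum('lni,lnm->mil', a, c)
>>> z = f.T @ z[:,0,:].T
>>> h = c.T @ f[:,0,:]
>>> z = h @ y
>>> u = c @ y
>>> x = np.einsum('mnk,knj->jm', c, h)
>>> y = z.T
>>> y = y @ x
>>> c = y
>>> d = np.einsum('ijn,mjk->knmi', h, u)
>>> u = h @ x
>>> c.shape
(31, 2, 2)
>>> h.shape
(3, 2, 3)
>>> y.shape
(31, 2, 2)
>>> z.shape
(3, 2, 31)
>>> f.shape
(2, 2, 3)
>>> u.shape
(3, 2, 2)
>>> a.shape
(2, 2, 31)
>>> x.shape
(3, 2)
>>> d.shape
(31, 3, 2, 3)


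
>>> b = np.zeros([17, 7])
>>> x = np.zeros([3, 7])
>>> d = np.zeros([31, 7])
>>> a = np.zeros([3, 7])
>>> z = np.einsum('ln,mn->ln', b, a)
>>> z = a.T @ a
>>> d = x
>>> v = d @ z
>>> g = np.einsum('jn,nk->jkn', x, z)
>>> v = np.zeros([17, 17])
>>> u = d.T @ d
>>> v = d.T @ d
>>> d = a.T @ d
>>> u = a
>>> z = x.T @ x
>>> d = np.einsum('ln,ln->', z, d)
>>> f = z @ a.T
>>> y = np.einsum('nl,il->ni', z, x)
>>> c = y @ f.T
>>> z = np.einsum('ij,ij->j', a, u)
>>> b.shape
(17, 7)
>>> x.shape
(3, 7)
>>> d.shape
()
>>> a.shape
(3, 7)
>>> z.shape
(7,)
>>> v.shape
(7, 7)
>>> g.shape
(3, 7, 7)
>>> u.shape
(3, 7)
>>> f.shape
(7, 3)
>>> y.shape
(7, 3)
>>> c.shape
(7, 7)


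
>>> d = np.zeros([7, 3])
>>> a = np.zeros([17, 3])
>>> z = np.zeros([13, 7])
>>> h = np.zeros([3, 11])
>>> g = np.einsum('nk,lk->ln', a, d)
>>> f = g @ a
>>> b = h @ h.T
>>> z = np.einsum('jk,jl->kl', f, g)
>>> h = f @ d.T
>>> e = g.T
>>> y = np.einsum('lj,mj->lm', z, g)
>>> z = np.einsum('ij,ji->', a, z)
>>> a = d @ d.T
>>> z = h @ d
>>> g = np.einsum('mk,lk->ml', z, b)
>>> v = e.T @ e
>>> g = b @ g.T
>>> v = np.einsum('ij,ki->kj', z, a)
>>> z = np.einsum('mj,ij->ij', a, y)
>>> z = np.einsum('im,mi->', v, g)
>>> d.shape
(7, 3)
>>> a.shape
(7, 7)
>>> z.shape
()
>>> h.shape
(7, 7)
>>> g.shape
(3, 7)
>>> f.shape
(7, 3)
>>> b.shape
(3, 3)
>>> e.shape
(17, 7)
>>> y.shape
(3, 7)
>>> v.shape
(7, 3)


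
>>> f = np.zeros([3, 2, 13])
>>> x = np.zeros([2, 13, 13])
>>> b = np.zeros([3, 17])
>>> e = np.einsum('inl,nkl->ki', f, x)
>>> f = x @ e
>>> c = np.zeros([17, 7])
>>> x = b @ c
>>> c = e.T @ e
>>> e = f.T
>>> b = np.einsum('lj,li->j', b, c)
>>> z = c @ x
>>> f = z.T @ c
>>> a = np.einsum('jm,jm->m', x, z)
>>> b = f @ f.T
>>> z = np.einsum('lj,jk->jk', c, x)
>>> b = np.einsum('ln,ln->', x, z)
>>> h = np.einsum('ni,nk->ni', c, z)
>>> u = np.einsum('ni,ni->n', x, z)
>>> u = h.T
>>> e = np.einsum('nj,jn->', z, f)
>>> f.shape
(7, 3)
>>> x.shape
(3, 7)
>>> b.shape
()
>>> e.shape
()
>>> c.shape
(3, 3)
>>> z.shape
(3, 7)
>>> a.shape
(7,)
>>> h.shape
(3, 3)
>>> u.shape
(3, 3)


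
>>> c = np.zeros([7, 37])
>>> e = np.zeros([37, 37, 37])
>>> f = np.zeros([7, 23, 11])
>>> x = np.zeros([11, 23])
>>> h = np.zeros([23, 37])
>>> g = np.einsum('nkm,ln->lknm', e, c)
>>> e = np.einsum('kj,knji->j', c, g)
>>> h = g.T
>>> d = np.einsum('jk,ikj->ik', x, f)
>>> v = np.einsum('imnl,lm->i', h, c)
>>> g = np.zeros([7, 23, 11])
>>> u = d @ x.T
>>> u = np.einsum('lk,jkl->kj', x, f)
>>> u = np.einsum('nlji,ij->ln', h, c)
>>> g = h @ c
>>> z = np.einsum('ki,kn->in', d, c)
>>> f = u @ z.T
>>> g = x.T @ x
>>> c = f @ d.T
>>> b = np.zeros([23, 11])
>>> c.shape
(37, 7)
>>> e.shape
(37,)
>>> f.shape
(37, 23)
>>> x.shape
(11, 23)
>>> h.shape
(37, 37, 37, 7)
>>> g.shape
(23, 23)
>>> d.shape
(7, 23)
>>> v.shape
(37,)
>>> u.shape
(37, 37)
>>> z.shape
(23, 37)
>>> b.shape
(23, 11)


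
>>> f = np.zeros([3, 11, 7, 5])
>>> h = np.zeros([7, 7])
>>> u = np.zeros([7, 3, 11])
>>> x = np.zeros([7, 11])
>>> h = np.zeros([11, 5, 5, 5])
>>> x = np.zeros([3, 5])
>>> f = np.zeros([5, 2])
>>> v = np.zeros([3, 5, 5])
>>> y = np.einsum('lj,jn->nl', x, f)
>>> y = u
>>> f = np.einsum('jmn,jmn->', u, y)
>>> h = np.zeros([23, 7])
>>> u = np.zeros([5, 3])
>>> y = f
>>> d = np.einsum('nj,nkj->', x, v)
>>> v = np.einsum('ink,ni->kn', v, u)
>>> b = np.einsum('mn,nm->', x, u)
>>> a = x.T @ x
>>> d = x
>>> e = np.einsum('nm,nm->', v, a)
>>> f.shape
()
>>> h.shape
(23, 7)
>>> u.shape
(5, 3)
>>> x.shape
(3, 5)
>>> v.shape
(5, 5)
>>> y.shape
()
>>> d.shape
(3, 5)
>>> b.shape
()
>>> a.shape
(5, 5)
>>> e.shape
()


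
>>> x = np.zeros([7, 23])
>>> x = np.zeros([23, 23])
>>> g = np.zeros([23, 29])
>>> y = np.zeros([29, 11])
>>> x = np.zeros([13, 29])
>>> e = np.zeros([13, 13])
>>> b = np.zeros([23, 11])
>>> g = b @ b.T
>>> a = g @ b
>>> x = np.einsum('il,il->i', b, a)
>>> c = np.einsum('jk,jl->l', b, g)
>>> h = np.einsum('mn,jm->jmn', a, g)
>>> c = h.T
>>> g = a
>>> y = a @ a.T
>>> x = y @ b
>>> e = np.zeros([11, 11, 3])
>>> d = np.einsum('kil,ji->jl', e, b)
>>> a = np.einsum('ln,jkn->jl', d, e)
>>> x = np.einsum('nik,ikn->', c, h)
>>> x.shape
()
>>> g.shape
(23, 11)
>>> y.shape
(23, 23)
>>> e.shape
(11, 11, 3)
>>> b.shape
(23, 11)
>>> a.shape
(11, 23)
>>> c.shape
(11, 23, 23)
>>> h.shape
(23, 23, 11)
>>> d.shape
(23, 3)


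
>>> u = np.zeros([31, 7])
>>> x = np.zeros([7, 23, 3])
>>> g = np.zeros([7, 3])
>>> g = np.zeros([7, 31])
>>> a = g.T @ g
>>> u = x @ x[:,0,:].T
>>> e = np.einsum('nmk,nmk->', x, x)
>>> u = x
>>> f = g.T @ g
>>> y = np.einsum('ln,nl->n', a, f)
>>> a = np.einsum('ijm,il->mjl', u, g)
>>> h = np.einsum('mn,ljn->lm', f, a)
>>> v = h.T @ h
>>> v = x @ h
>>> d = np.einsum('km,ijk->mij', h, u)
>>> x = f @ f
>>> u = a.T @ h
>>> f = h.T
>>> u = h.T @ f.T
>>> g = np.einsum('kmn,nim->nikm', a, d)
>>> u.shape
(31, 31)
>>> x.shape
(31, 31)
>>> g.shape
(31, 7, 3, 23)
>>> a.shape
(3, 23, 31)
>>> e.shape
()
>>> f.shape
(31, 3)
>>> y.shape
(31,)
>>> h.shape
(3, 31)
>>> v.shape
(7, 23, 31)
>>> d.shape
(31, 7, 23)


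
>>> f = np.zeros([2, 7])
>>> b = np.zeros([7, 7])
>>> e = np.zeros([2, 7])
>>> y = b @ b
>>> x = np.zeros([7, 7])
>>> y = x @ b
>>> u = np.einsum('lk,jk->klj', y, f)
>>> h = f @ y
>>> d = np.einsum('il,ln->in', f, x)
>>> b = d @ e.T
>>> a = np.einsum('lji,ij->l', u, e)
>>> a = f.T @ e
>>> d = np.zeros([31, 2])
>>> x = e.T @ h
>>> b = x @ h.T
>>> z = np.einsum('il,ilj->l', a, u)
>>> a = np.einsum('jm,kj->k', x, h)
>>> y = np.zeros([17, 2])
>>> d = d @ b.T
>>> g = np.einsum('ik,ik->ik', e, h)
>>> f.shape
(2, 7)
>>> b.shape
(7, 2)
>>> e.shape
(2, 7)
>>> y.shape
(17, 2)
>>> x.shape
(7, 7)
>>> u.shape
(7, 7, 2)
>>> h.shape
(2, 7)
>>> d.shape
(31, 7)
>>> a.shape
(2,)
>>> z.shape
(7,)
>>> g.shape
(2, 7)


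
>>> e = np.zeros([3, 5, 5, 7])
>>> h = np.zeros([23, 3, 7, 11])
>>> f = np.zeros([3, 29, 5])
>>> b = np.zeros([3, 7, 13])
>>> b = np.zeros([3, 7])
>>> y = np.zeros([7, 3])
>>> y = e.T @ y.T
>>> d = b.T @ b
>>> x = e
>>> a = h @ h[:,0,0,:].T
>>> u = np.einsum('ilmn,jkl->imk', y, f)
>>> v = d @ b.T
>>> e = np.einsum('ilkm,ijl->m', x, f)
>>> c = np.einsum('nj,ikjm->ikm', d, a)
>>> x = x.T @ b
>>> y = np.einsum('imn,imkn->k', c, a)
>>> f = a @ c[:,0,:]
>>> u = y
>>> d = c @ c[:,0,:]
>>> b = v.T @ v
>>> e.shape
(7,)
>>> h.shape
(23, 3, 7, 11)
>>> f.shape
(23, 3, 7, 23)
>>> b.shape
(3, 3)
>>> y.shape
(7,)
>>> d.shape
(23, 3, 23)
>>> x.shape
(7, 5, 5, 7)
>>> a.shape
(23, 3, 7, 23)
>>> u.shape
(7,)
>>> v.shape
(7, 3)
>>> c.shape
(23, 3, 23)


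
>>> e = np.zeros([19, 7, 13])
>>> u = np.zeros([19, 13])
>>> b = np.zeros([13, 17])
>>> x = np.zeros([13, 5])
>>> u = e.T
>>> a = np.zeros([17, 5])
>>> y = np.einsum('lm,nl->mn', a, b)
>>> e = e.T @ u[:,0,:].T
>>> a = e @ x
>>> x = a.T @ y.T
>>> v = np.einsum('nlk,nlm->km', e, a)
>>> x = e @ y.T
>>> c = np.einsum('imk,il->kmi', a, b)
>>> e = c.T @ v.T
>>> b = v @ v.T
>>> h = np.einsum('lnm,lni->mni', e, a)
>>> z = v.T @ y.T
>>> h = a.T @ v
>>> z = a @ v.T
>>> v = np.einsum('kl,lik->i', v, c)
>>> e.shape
(13, 7, 13)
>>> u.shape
(13, 7, 19)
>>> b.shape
(13, 13)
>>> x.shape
(13, 7, 5)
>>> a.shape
(13, 7, 5)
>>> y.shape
(5, 13)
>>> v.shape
(7,)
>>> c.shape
(5, 7, 13)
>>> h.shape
(5, 7, 5)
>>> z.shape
(13, 7, 13)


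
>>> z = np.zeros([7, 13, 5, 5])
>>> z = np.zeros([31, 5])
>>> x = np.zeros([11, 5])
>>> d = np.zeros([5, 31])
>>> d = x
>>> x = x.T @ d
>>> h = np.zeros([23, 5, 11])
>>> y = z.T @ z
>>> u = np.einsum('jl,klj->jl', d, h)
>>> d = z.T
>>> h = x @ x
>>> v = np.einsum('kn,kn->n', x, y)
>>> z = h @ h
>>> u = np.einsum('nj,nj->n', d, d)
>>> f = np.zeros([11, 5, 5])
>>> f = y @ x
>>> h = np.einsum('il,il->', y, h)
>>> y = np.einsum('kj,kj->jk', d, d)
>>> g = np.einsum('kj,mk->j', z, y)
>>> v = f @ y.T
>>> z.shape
(5, 5)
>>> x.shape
(5, 5)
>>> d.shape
(5, 31)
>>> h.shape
()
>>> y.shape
(31, 5)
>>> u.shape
(5,)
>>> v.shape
(5, 31)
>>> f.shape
(5, 5)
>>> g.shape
(5,)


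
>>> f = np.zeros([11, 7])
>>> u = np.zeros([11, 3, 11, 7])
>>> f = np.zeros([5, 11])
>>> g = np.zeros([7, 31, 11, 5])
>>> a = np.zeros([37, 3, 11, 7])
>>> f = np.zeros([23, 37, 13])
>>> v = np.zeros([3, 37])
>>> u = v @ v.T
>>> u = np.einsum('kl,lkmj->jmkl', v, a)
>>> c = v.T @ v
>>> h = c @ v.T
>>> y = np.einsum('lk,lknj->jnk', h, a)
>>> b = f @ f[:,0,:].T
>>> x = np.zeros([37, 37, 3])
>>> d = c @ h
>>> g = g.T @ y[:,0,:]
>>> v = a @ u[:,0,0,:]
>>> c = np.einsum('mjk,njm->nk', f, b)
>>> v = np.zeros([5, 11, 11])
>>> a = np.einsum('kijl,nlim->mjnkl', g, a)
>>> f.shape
(23, 37, 13)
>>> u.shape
(7, 11, 3, 37)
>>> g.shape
(5, 11, 31, 3)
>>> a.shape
(7, 31, 37, 5, 3)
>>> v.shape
(5, 11, 11)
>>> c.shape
(23, 13)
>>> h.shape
(37, 3)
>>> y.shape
(7, 11, 3)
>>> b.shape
(23, 37, 23)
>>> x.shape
(37, 37, 3)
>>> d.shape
(37, 3)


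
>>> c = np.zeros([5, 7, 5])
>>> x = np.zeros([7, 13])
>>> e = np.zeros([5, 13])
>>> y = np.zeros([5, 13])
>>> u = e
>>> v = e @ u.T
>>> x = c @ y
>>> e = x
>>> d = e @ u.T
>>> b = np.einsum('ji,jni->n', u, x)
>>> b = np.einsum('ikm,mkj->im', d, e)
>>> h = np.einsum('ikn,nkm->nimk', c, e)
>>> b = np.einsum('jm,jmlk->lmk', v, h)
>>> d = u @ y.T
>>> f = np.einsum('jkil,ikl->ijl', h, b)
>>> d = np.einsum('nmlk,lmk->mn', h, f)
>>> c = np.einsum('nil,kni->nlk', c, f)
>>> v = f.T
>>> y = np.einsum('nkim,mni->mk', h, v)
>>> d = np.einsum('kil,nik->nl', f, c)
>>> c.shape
(5, 5, 13)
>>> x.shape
(5, 7, 13)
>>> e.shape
(5, 7, 13)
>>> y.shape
(7, 5)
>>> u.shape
(5, 13)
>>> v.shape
(7, 5, 13)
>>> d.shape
(5, 7)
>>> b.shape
(13, 5, 7)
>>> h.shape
(5, 5, 13, 7)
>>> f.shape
(13, 5, 7)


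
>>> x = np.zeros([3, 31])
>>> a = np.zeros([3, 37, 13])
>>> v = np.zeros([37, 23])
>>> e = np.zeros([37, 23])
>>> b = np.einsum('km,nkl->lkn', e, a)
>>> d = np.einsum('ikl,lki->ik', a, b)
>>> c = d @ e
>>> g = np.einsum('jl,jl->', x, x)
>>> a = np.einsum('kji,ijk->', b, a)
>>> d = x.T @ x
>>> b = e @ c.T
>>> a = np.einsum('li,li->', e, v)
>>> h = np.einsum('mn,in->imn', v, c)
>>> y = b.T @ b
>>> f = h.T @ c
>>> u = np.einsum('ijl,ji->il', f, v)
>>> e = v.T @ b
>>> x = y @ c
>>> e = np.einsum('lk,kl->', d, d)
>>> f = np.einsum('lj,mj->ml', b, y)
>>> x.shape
(3, 23)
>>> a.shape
()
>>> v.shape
(37, 23)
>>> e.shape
()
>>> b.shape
(37, 3)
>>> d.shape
(31, 31)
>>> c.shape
(3, 23)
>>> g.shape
()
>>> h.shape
(3, 37, 23)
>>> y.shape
(3, 3)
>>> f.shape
(3, 37)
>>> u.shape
(23, 23)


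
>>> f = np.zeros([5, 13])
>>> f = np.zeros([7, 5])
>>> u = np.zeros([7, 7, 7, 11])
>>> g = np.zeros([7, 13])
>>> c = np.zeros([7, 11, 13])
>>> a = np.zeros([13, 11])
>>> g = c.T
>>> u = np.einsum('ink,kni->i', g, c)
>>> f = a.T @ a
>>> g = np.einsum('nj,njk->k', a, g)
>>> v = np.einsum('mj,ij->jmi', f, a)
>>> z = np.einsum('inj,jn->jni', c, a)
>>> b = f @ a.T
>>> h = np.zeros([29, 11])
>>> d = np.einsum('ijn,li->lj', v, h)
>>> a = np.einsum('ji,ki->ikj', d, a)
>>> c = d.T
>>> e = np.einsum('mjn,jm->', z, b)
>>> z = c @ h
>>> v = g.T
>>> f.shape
(11, 11)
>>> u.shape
(13,)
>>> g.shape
(7,)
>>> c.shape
(11, 29)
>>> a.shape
(11, 13, 29)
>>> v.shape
(7,)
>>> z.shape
(11, 11)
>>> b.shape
(11, 13)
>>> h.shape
(29, 11)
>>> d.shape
(29, 11)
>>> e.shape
()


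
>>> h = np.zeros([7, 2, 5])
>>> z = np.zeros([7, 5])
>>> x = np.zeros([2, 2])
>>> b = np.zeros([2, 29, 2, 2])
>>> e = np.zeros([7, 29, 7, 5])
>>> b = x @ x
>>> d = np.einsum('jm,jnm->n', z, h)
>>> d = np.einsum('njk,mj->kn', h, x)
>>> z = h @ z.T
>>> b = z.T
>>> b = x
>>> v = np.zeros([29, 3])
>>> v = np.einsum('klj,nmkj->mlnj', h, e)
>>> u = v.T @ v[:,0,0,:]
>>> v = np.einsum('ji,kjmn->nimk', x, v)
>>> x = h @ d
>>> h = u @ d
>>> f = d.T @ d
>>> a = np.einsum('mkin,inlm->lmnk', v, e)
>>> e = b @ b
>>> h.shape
(5, 7, 2, 7)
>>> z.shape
(7, 2, 7)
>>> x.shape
(7, 2, 7)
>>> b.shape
(2, 2)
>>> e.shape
(2, 2)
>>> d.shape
(5, 7)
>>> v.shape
(5, 2, 7, 29)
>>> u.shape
(5, 7, 2, 5)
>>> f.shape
(7, 7)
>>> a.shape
(7, 5, 29, 2)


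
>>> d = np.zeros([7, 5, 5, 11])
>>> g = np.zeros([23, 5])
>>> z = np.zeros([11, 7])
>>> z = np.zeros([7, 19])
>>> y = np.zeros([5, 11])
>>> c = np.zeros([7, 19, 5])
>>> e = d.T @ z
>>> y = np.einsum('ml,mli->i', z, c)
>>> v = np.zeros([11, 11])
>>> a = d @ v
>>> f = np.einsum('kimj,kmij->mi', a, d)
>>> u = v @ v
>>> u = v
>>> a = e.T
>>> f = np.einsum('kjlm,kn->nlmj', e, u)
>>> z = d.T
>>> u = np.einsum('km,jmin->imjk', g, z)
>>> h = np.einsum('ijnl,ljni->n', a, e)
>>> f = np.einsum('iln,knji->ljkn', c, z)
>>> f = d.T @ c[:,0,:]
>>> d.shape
(7, 5, 5, 11)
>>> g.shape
(23, 5)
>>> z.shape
(11, 5, 5, 7)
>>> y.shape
(5,)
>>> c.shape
(7, 19, 5)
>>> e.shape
(11, 5, 5, 19)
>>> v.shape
(11, 11)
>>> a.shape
(19, 5, 5, 11)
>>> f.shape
(11, 5, 5, 5)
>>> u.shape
(5, 5, 11, 23)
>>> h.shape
(5,)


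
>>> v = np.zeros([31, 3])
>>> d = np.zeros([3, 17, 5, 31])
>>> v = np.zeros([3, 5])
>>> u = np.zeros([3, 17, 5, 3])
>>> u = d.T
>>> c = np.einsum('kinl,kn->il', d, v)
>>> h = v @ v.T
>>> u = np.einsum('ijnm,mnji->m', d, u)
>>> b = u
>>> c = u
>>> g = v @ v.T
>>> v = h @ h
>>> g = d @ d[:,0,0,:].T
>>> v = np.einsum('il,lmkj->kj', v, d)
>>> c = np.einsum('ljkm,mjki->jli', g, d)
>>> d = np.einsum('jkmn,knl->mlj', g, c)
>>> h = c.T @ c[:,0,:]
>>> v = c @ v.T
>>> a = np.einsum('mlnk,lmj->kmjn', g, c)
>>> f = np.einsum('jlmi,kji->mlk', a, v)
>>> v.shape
(17, 3, 5)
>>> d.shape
(5, 31, 3)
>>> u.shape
(31,)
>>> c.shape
(17, 3, 31)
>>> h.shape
(31, 3, 31)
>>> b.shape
(31,)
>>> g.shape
(3, 17, 5, 3)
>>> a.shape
(3, 3, 31, 5)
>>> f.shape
(31, 3, 17)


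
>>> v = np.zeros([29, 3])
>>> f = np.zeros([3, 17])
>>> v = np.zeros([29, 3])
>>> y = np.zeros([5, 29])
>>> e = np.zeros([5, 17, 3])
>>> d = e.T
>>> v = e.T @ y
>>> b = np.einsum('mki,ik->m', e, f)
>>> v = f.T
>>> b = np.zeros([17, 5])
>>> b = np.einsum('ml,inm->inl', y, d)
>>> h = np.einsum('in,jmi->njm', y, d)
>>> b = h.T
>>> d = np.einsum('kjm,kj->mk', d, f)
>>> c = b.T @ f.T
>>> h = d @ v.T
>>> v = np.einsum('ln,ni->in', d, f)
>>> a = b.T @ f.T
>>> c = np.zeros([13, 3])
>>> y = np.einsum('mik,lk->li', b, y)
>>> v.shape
(17, 3)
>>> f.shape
(3, 17)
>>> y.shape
(5, 3)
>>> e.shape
(5, 17, 3)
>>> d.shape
(5, 3)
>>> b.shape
(17, 3, 29)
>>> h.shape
(5, 17)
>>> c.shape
(13, 3)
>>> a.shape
(29, 3, 3)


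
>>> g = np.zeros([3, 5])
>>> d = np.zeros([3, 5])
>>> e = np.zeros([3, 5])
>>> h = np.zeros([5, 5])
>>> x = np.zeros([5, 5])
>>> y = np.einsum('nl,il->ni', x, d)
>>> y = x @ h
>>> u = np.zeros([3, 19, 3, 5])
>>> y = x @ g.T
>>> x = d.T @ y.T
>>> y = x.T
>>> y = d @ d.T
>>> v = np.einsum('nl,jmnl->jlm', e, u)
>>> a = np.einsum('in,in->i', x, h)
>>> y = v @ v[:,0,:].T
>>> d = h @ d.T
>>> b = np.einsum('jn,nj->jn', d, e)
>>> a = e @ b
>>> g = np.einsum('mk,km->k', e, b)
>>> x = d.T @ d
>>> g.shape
(5,)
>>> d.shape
(5, 3)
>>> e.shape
(3, 5)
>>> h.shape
(5, 5)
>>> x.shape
(3, 3)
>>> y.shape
(3, 5, 3)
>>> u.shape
(3, 19, 3, 5)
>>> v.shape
(3, 5, 19)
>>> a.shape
(3, 3)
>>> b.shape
(5, 3)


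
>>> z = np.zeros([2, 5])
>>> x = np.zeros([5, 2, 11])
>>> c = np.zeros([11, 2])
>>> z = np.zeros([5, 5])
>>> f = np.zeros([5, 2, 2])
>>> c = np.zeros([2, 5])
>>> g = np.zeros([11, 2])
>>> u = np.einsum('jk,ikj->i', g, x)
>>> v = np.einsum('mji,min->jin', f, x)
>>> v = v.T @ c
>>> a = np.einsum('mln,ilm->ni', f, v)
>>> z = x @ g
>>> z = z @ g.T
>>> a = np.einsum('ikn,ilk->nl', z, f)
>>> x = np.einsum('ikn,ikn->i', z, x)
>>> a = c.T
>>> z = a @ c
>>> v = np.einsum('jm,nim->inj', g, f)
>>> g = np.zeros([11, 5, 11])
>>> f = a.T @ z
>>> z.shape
(5, 5)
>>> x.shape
(5,)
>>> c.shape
(2, 5)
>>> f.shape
(2, 5)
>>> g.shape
(11, 5, 11)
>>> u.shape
(5,)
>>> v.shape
(2, 5, 11)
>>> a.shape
(5, 2)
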